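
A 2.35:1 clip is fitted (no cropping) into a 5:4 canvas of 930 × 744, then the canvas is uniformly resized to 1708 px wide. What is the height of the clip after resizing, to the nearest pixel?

727 px

In the 930×744 frame the clip fills the width: height = 930 / 2.350 ≈ 395.74 px.
Resizing to 1708 px wide multiplies everything by 1.8366: 395.74 → 726.81 px.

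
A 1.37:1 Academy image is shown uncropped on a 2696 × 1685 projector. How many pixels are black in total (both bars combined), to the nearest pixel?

1.37:1 Academy (1.370) < 16:10 (1.600), so the image fills the height.
The image is 1685 × 1.370 ≈ 2308.4500 px wide.
Black = 2696 − 2308.4500 = 387.5500 px.
That's 387.5500 × 1685 ≈ 653022 black pixels.

653022 pixels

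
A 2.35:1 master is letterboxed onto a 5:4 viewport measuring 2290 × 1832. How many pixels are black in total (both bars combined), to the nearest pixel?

1963748 pixels

Since 2.350 > 1.250, the master is width-limited.
The master is 2290 / 2.350 ≈ 974.4681 px tall.
1832 − 974.4681 = 857.5319 px of bars.
That's 857.5319 × 2290 ≈ 1963748 black pixels.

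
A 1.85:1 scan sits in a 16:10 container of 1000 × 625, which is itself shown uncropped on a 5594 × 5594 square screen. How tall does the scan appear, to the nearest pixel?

3024 px

Inside the 1000×625 canvas the scan is width-limited at 1000.00 × 540.54.
16:10 in 5594×5594: fills the width, so the intermediate becomes 5594.00 × 3496.25 — a scale of ×5.5940.
So the scan's height is 540.54 × 5.5940 ≈ 3023.78.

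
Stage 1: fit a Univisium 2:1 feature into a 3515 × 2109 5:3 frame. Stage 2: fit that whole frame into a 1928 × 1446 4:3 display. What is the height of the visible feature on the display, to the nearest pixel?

Inside the 3515×2109 canvas the feature is width-limited at 3515.00 × 1757.50.
Second fit — the 5:3 canvas into 1928×1446 spans the width: 1928.00 × 1156.80 (×0.5485 from 3515×2109).
Applying the same ×0.5485: 1757.50 → 964.00.

964 px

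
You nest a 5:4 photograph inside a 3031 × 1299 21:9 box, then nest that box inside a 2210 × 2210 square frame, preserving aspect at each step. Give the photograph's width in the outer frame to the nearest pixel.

First fit — 5:4 into 3031×1299 spans the height: 1623.75 × 1299.00.
The 21:9 canvas is width-limited in 2210×2210, giving 2210.00 × 947.14; scale factor 0.7291.
So the photograph's width is 1623.75 × 0.7291 ≈ 1183.93.

1184 px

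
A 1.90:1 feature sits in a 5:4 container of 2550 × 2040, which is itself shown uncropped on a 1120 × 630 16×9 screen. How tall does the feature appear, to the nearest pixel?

414 px

1.90:1 in 2550×2040: fills the width, so the feature is 2550.00 × 1342.11.
The 5:4 canvas is height-limited in 1120×630, giving 787.50 × 630.00; scale factor 0.3088.
The feature scales with it: height 1342.11 × 0.3088 ≈ 414.47.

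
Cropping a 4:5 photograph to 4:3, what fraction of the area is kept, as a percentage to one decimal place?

60.0%

The width stays; only height is cut (since 4:3 is wider than 4:5).
Fraction kept = (0.800)/(1.333) ≈ 60.00%.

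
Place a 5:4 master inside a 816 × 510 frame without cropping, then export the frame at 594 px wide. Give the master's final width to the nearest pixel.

464 px

Fitted into 816×510, the master spans the height; its width is 510 × 5/4 ≈ 637.50 px.
The frame scales by 594/816 = 0.7279; 637.50 × 0.7279 ≈ 464.06 px.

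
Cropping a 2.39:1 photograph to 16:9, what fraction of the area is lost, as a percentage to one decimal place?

25.6%

The height stays; only width is cut (since 16:9 is narrower than 2.39:1).
Area ratio = (1.778)/(2.390) = 74.38%; the remaining 25.62% is cropped out.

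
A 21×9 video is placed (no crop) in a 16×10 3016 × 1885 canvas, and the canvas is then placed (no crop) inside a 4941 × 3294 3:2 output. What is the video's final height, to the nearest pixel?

First fit — 21×9 into 3016×1885 spans the width: 3016.00 × 1292.57.
16×10 in 4941×3294: fills the width, so the intermediate becomes 4941.00 × 3088.12 — a scale of ×1.6383.
Applying the same ×1.6383: 1292.57 → 2117.57.

2118 px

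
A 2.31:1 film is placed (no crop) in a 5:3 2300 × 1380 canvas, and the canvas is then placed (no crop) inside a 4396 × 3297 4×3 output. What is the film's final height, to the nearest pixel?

1903 px

Inside the 2300×1380 canvas the film is width-limited at 2300.00 × 995.67.
5:3 in 4396×3297: fills the width, so the intermediate becomes 4396.00 × 2637.60 — a scale of ×1.9113.
Applying the same ×1.9113: 995.67 → 1903.03.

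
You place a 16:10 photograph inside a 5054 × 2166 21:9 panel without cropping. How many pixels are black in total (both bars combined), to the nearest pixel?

3440474 pixels

16:10 (1.600) < 21:9 (2.333), so the photograph fills the height.
The photograph is 2166 × 16/10 ≈ 3465.6000 px wide.
5054 − 3465.6000 = 1588.4000 px of bars.
Across the 2166-px span: 1588.4000 × 2166 ≈ 3440474 px.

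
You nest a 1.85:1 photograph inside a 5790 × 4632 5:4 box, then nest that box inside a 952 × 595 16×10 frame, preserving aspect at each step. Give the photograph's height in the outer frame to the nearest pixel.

1.85:1 in 5790×4632: fills the width, so the photograph is 5790.00 × 3129.73.
The 5:4 canvas is height-limited in 952×595, giving 743.75 × 595.00; scale factor 0.1285.
The photograph scales with it: height 3129.73 × 0.1285 ≈ 402.03.

402 px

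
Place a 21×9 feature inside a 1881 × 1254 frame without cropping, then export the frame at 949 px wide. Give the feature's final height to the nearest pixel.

407 px

Fitted into 1881×1254, the feature spans the width; its height is 1881 × 9/21 ≈ 806.14 px.
The frame scales by 949/1881 = 0.5045; 806.14 × 0.5045 ≈ 406.71 px.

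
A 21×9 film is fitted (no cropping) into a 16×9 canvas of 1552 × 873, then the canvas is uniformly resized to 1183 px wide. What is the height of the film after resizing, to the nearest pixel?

507 px

At 1552×873 the film is width-limited, so height = 1552 × 9/21 ≈ 665.14 px.
The frame scales by 1183/1552 = 0.7622; 665.14 × 0.7622 ≈ 507.00 px.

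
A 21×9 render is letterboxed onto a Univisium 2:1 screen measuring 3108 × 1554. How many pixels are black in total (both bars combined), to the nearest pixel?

689976 pixels

21×9 (2.333) > Univisium 2:1 (2.000), so the render fills the width.
The render is 3108 × 9/21 ≈ 1332.0000 px tall.
Black = 1554 − 1332.0000 = 222.0000 px.
Bar area = 222.0000 × 3108 ≈ 689976 px.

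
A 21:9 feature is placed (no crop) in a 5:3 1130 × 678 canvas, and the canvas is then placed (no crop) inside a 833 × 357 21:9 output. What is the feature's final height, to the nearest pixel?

255 px

First fit — 21:9 into 1130×678 spans the width: 1130.00 × 484.29.
Second fit — the 5:3 canvas into 833×357 spans the height: 595.00 × 357.00 (×0.5265 from 1130×678).
Applying the same ×0.5265: 484.29 → 255.00.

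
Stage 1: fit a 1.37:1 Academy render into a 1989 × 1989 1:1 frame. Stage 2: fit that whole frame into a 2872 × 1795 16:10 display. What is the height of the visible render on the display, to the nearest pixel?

1.37:1 Academy in 1989×1989: fills the width, so the render is 1989.00 × 1451.82.
Second fit — the 1:1 canvas into 2872×1795 spans the height: 1795.00 × 1795.00 (×0.9025 from 1989×1989).
Applying the same ×0.9025: 1451.82 → 1310.22.

1310 px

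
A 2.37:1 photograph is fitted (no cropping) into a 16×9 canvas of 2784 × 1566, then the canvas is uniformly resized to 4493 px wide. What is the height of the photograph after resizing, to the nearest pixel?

1896 px

At 2784×1566 the photograph is width-limited, so height = 2784 / 2.370 ≈ 1174.68 px.
The frame scales by 4493/2784 = 1.6139; 1174.68 × 1.6139 ≈ 1895.78 px.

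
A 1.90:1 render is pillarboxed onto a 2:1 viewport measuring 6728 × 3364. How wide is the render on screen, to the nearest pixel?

1.90:1 (1.900) < 2:1 (2.000), so the render fills the height.
The render is 3364 × 1.900 ≈ 6391.60 px wide.

6392 px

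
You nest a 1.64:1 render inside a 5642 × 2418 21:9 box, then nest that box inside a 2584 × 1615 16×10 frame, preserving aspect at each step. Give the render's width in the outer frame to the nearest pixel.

1816 px

Inside the 5642×2418 canvas the render is height-limited at 3965.52 × 2418.00.
Second fit — the 21:9 canvas into 2584×1615 spans the width: 2584.00 × 1107.43 (×0.4580 from 5642×2418).
Applying the same ×0.4580: 3965.52 → 1816.18.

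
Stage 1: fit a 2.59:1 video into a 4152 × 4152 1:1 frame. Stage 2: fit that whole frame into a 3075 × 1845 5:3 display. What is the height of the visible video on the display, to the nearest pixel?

712 px

First fit — 2.59:1 into 4152×4152 spans the width: 4152.00 × 1603.09.
The 1:1 canvas is height-limited in 3075×1845, giving 1845.00 × 1845.00; scale factor 0.4444.
So the video's height is 1603.09 × 0.4444 ≈ 712.36.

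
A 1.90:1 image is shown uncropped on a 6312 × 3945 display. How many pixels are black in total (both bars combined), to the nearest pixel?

3931712 pixels

Since 1.900 > 1.600, the image is width-limited.
That makes the image 3322.1053 px tall (6312 / 1.900).
3945 − 3322.1053 = 622.8947 px of bars.
That's 622.8947 × 6312 ≈ 3931712 black pixels.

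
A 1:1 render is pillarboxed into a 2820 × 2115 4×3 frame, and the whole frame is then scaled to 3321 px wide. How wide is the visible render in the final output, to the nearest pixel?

2491 px

Fitted into 2820×2115, the render spans the height; its width is 2115 × 1/1 ≈ 2115.00 px.
Scaling 2820 → 3321 is ×1.1777, so the width becomes 2115.00 × 1.1777 ≈ 2490.75 px.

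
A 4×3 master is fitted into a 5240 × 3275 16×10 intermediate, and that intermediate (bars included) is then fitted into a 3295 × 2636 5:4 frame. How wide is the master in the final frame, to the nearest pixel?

First fit — 4×3 into 5240×3275 spans the height: 4366.67 × 3275.00.
The 16×10 canvas is width-limited in 3295×2636, giving 3295.00 × 2059.38; scale factor 0.6288.
So the master's width is 4366.67 × 0.6288 ≈ 2745.83.

2746 px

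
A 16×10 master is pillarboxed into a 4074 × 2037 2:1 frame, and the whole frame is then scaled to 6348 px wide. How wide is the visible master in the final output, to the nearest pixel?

In the 4074×2037 frame the master fills the height: width = 2037 × 16/10 ≈ 3259.20 px.
The frame scales by 6348/4074 = 1.5582; 3259.20 × 1.5582 ≈ 5078.40 px.

5078 px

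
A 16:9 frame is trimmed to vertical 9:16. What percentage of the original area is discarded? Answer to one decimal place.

68.4%

vertical 9:16 is narrower than 16:9, so the crop keeps the full height and trims the width.
Fraction kept = (0.562)/(1.778) ≈ 31.64%, so 68.36% is lost.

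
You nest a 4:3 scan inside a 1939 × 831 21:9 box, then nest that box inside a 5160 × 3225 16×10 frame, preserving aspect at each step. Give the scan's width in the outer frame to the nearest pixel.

Inside the 1939×831 canvas the scan is height-limited at 1108.00 × 831.00.
Second fit — the 21:9 canvas into 5160×3225 spans the width: 5160.00 × 2211.43 (×2.6612 from 1939×831).
Applying the same ×2.6612: 1108.00 → 2948.57.

2949 px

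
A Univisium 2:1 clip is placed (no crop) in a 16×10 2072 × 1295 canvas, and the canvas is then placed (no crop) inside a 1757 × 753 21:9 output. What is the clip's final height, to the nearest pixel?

602 px

First fit — Univisium 2:1 into 2072×1295 spans the width: 2072.00 × 1036.00.
Second fit — the 16×10 canvas into 1757×753 spans the height: 1204.80 × 753.00 (×0.5815 from 2072×1295).
Applying the same ×0.5815: 1036.00 → 602.40.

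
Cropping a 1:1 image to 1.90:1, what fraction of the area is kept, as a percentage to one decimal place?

52.6%

1.90:1 is wider than 1:1, so the crop keeps the full width and trims the height.
Fraction kept = (1.000)/(1.900) ≈ 52.63%.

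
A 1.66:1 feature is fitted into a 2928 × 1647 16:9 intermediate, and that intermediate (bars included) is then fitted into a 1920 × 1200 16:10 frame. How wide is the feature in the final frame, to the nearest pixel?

Inside the 2928×1647 canvas the feature is height-limited at 2734.02 × 1647.00.
Second fit — the 16:9 canvas into 1920×1200 spans the width: 1920.00 × 1080.00 (×0.6557 from 2928×1647).
Applying the same ×0.6557: 2734.02 → 1792.80.

1793 px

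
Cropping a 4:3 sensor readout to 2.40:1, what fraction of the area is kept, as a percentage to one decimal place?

55.6%

Going from 4:3 to 2.40:1 means cutting height while keeping width.
Area ratio = (1.333)/(2.400) = 55.56% retained.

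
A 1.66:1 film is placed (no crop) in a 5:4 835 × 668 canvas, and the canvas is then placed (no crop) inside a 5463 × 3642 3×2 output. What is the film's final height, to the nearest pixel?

2742 px

Inside the 835×668 canvas the film is width-limited at 835.00 × 503.01.
The 5:4 canvas is height-limited in 5463×3642, giving 4552.50 × 3642.00; scale factor 5.4521.
The film scales with it: height 503.01 × 5.4521 ≈ 2742.47.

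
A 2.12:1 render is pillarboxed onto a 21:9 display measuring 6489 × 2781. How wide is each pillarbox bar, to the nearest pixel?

2.12:1 (2.120) < 21:9 (2.333), so the render fills the height.
Content width = 2781 × 2.120 ≈ 5895.72 px.
Leftover width: 6489 − 5895.72 = 593.28 px → 296.64 each side.

297 px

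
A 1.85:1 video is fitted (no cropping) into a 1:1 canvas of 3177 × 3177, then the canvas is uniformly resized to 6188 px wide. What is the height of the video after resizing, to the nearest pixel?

At 3177×3177 the video is width-limited, so height = 3177 / 1.850 ≈ 1717.30 px.
Scaling 3177 → 6188 is ×1.9477, so the height becomes 1717.30 × 1.9477 ≈ 3344.86 px.

3345 px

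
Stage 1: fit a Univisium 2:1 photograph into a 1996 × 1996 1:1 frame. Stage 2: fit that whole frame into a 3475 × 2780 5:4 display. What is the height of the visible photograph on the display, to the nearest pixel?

Inside the 1996×1996 canvas the photograph is width-limited at 1996.00 × 998.00.
Second fit — the 1:1 canvas into 3475×2780 spans the height: 2780.00 × 2780.00 (×1.3928 from 1996×1996).
Applying the same ×1.3928: 998.00 → 1390.00.

1390 px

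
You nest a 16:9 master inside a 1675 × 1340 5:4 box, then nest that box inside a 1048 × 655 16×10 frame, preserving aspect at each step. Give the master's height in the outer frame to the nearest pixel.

16:9 in 1675×1340: fills the width, so the master is 1675.00 × 942.19.
5:4 in 1048×655: fills the height, so the intermediate becomes 818.75 × 655.00 — a scale of ×0.4888.
The master scales with it: height 942.19 × 0.4888 ≈ 460.55.

461 px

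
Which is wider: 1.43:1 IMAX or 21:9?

1.43 and 21:9 = 2.333; 2.333 > 1.43.

21:9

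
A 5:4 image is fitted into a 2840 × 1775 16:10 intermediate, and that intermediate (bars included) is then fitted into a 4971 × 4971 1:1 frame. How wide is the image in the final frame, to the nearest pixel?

3884 px

First fit — 5:4 into 2840×1775 spans the height: 2218.75 × 1775.00.
The 16:10 canvas is width-limited in 4971×4971, giving 4971.00 × 3106.88; scale factor 1.7504.
Applying the same ×1.7504: 2218.75 → 3883.59.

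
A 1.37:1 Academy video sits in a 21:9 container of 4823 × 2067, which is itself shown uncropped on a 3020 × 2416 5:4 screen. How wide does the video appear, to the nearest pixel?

1.37:1 Academy in 4823×2067: fills the height, so the video is 2831.79 × 2067.00.
The 21:9 canvas is width-limited in 3020×2416, giving 3020.00 × 1294.29; scale factor 0.6262.
Applying the same ×0.6262: 2831.79 → 1773.17.

1773 px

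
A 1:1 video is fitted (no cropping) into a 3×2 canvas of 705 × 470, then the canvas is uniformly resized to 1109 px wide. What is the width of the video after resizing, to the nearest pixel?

At 705×470 the video is height-limited, so width = 470 × 1/1 ≈ 470.00 px.
Scaling 705 → 1109 is ×1.5730, so the width becomes 470.00 × 1.5730 ≈ 739.33 px.

739 px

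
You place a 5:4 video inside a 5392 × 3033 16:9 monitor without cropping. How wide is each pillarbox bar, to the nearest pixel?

5:4 is narrower than 16:9, so it spans the full height.
The video is 3033 × 5/4 ≈ 3791.25 px wide.
5392 − 3791.25 = 1600.75 px of bars (800.38 each).

800 px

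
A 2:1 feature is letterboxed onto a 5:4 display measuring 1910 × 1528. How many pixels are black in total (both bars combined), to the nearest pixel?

Since 2.000 > 1.250, the feature is width-limited.
The feature is 1910 × 1/2 ≈ 955.0000 px tall.
Black = 1528 − 955.0000 = 573.0000 px.
Across the 1910-px span: 573.0000 × 1910 ≈ 1094430 px.

1094430 pixels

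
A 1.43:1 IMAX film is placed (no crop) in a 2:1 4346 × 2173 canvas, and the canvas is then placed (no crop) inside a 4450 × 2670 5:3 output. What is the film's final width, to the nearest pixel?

3182 px

1.43:1 IMAX in 4346×2173: fills the height, so the film is 3107.39 × 2173.00.
Second fit — the 2:1 canvas into 4450×2670 spans the width: 4450.00 × 2225.00 (×1.0239 from 4346×2173).
Applying the same ×1.0239: 3107.39 → 3181.75.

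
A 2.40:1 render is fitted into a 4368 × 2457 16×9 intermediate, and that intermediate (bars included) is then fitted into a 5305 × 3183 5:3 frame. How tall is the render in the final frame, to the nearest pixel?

2210 px

Inside the 4368×2457 canvas the render is width-limited at 4368.00 × 1820.00.
Second fit — the 16×9 canvas into 5305×3183 spans the width: 5305.00 × 2984.06 (×1.2145 from 4368×2457).
Applying the same ×1.2145: 1820.00 → 2210.42.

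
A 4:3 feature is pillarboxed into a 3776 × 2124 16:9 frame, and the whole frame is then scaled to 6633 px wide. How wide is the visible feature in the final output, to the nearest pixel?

4975 px

In the 3776×2124 frame the feature fills the height: width = 2124 × 4/3 ≈ 2832.00 px.
Scaling 3776 → 6633 is ×1.7566, so the width becomes 2832.00 × 1.7566 ≈ 4974.75 px.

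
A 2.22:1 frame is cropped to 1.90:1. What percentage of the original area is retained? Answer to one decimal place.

85.6%

The height stays; only width is cut (since 1.90:1 is narrower than 2.22:1).
(1.900)/(2.220) ≈ 0.856 of the area survives.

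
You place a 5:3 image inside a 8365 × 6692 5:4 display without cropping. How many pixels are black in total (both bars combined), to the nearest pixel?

Since 1.667 > 1.250, the image is width-limited.
Content height = 8365 × 3/5 ≈ 5019.0000 px.
Leftover height: 6692 − 5019.0000 = 1673.0000 px.
Across the 8365-px span: 1673.0000 × 8365 ≈ 13994645 px.

13994645 pixels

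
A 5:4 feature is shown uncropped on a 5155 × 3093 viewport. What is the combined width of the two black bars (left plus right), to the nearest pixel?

5:4 is narrower than 5:3, so it spans the full height.
The feature is 3093 × 5/4 ≈ 3866.25 px wide.
Leftover width: 5155 − 3866.25 = 1288.75 px.

1289 px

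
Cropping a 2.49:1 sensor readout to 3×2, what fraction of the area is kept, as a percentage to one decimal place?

60.2%

The height stays; only width is cut (since 3×2 is narrower than 2.49:1).
Fraction kept = (1.500)/(2.490) ≈ 60.24%.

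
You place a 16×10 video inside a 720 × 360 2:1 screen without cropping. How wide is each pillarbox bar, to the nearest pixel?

72 px

16×10 is narrower than 2:1, so it spans the full height.
That makes the image 576.00 px wide (360 × 16/10).
Black = 720 − 576.00 = 144.00 px, or 72.00 per bar.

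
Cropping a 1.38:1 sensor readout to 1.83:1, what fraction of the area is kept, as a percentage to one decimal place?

75.4%

The width stays; only height is cut (since 1.83:1 is wider than 1.38:1).
Area ratio = (1.380)/(1.830) = 75.41% retained.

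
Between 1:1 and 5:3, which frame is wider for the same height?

1 and 5:3 = 1.667; 1.667 > 1.

5:3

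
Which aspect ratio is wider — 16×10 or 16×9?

16×9

16×10 = 1.6 and 16×9 = 1.778; 1.778 > 1.6.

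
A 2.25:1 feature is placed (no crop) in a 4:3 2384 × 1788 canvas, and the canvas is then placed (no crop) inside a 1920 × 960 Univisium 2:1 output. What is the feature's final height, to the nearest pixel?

2.25:1 in 2384×1788: fills the width, so the feature is 2384.00 × 1059.56.
The 4:3 canvas is height-limited in 1920×960, giving 1280.00 × 960.00; scale factor 0.5369.
So the feature's height is 1059.56 × 0.5369 ≈ 568.89.

569 px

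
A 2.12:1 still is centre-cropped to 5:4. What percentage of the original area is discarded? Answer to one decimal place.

41.0%

Going from 2.12:1 to 5:4 means cutting width while keeping height.
Area ratio = (1.250)/(2.120) = 58.96%; the remaining 41.04% is cropped out.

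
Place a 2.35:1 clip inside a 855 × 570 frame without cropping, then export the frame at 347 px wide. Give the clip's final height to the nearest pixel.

148 px

At 855×570 the clip is width-limited, so height = 855 / 2.350 ≈ 363.83 px.
Scaling 855 → 347 is ×0.4058, so the height becomes 363.83 × 0.4058 ≈ 147.66 px.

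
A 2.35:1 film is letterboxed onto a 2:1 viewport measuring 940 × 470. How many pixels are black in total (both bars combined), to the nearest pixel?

65800 pixels

2.35:1 is wider than 2:1, so it spans the full width.
The film is 940 / 2.350 ≈ 400.0000 px tall.
470 − 400.0000 = 70.0000 px of bars.
Bar area = 70.0000 × 940 ≈ 65800 px.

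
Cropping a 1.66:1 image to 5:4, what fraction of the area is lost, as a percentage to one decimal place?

Going from 1.66:1 to 5:4 means cutting width while keeping height.
Fraction kept = (1.250)/(1.660) ≈ 75.30%, so 24.70% is lost.

24.7%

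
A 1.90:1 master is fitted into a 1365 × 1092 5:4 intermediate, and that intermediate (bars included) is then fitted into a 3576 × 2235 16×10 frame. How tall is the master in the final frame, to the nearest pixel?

Inside the 1365×1092 canvas the master is width-limited at 1365.00 × 718.42.
5:4 in 3576×2235: fills the height, so the intermediate becomes 2793.75 × 2235.00 — a scale of ×2.0467.
So the master's height is 718.42 × 2.0467 ≈ 1470.39.

1470 px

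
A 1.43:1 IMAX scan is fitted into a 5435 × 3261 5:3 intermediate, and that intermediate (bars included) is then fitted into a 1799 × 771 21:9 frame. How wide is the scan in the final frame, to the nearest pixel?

1103 px

First fit — 1.43:1 IMAX into 5435×3261 spans the height: 4663.23 × 3261.00.
Second fit — the 5:3 canvas into 1799×771 spans the height: 1285.00 × 771.00 (×0.2364 from 5435×3261).
So the scan's width is 4663.23 × 0.2364 ≈ 1102.53.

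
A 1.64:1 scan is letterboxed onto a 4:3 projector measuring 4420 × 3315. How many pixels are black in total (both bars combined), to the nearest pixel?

2739861 pixels

1.64:1 (1.640) > 4:3 (1.333), so the scan fills the width.
Content height = 4420 / 1.640 ≈ 2695.1220 px.
Leftover height: 3315 − 2695.1220 = 619.8780 px.
Bar area = 619.8780 × 4420 ≈ 2739861 px.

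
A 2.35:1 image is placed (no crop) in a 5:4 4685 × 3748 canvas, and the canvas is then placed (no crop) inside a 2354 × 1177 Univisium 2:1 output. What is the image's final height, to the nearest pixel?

Inside the 4685×3748 canvas the image is width-limited at 4685.00 × 1993.62.
Second fit — the 5:4 canvas into 2354×1177 spans the height: 1471.25 × 1177.00 (×0.3140 from 4685×3748).
The image scales with it: height 1993.62 × 0.3140 ≈ 626.06.

626 px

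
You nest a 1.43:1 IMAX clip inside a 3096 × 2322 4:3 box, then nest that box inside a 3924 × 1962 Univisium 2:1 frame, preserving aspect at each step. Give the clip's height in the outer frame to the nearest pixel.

1.43:1 IMAX in 3096×2322: fills the width, so the clip is 3096.00 × 2165.03.
The 4:3 canvas is height-limited in 3924×1962, giving 2616.00 × 1962.00; scale factor 0.8450.
Applying the same ×0.8450: 2165.03 → 1829.37.

1829 px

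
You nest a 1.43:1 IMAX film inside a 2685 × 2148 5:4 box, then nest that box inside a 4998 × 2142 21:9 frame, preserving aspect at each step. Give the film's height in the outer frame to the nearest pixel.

1.43:1 IMAX in 2685×2148: fills the width, so the film is 2685.00 × 1877.62.
5:4 in 4998×2142: fills the height, so the intermediate becomes 2677.50 × 2142.00 — a scale of ×0.9972.
So the film's height is 1877.62 × 0.9972 ≈ 1872.38.

1872 px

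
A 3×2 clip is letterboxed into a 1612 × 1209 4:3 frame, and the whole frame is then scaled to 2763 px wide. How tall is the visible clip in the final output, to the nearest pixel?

Fitted into 1612×1209, the clip spans the width; its height is 1612 × 2/3 ≈ 1074.67 px.
Scaling 1612 → 2763 is ×1.7140, so the height becomes 1074.67 × 1.7140 ≈ 1842.00 px.

1842 px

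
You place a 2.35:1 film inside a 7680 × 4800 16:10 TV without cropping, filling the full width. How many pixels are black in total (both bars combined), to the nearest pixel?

That makes the image 3268.0851 px tall (7680 / 2.350).
Black = 4800 − 3268.0851 = 1531.9149 px.
Across the 7680-px span: 1531.9149 × 7680 ≈ 11765106 px.

11765106 pixels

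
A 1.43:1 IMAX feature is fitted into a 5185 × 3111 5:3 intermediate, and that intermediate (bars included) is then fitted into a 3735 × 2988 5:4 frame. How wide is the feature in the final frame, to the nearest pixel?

1.43:1 IMAX in 5185×3111: fills the height, so the feature is 4448.73 × 3111.00.
The 5:3 canvas is width-limited in 3735×2988, giving 3735.00 × 2241.00; scale factor 0.7203.
Applying the same ×0.7203: 4448.73 → 3204.63.

3205 px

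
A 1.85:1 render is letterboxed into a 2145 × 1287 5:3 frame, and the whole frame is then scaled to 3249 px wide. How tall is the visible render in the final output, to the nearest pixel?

1756 px

In the 2145×1287 frame the render fills the width: height = 2145 / 1.850 ≈ 1159.46 px.
The frame scales by 3249/2145 = 1.5147; 1159.46 × 1.5147 ≈ 1756.22 px.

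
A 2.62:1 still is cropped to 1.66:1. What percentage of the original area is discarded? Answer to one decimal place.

36.6%

Going from 2.62:1 to 1.66:1 means cutting width while keeping height.
(1.660)/(2.620) ≈ 0.634 of the area survives, leaving 36.64% discarded.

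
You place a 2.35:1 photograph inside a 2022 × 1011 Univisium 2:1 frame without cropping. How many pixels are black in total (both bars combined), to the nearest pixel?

2.35:1 is wider than Univisium 2:1, so it spans the full width.
Content height = 2022 / 2.350 ≈ 860.4255 px.
1011 − 860.4255 = 150.5745 px of bars.
Bar area = 150.5745 × 2022 ≈ 304462 px.

304462 pixels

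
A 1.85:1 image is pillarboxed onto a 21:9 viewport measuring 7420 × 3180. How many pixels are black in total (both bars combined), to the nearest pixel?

1.85:1 (1.850) < 21:9 (2.333), so the image fills the height.
Content width = 3180 × 1.850 ≈ 5883.0000 px.
7420 − 5883.0000 = 1537.0000 px of bars.
That's 1537.0000 × 3180 ≈ 4887660 black pixels.

4887660 pixels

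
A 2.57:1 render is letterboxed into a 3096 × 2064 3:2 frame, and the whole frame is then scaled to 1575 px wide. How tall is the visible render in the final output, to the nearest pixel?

613 px

At 3096×2064 the render is width-limited, so height = 3096 / 2.570 ≈ 1204.67 px.
Scaling 3096 → 1575 is ×0.5087, so the height becomes 1204.67 × 0.5087 ≈ 612.84 px.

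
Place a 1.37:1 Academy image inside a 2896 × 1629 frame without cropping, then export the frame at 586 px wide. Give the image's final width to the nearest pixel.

452 px

Fitted into 2896×1629, the image spans the height; its width is 1629 × 1.370 ≈ 2231.73 px.
The frame scales by 586/2896 = 0.2023; 2231.73 × 0.2023 ≈ 451.59 px.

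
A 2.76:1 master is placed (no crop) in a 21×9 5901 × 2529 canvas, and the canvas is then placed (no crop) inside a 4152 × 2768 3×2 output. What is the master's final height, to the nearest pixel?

1504 px

2.76:1 in 5901×2529: fills the width, so the master is 5901.00 × 2138.04.
Second fit — the 21×9 canvas into 4152×2768 spans the width: 4152.00 × 1779.43 (×0.7036 from 5901×2529).
Applying the same ×0.7036: 2138.04 → 1504.35.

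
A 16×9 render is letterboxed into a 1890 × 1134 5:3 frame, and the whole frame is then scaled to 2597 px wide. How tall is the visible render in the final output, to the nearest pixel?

In the 1890×1134 frame the render fills the width: height = 1890 × 9/16 ≈ 1063.12 px.
The frame scales by 2597/1890 = 1.3741; 1063.12 × 1.3741 ≈ 1460.81 px.

1461 px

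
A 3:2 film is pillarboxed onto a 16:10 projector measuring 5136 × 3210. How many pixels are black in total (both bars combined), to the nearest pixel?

3:2 (1.500) < 16:10 (1.600), so the film fills the height.
The film is 3210 × 3/2 ≈ 4815.0000 px wide.
Leftover width: 5136 − 4815.0000 = 321.0000 px.
Bar area = 321.0000 × 3210 ≈ 1030410 px.

1030410 pixels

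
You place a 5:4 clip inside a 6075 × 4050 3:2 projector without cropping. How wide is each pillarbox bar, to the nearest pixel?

506 px

5:4 (1.250) < 3:2 (1.500), so the clip fills the height.
The clip is 4050 × 5/4 ≈ 5062.50 px wide.
Leftover width: 6075 − 5062.50 = 1012.50 px → 506.25 each side.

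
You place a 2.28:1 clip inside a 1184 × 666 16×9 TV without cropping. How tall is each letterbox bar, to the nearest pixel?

2.28:1 (2.280) > 16×9 (1.778), so the clip fills the width.
That makes the image 519.30 px tall (1184 / 2.280).
Leftover height: 666 − 519.30 = 146.70 px → 73.35 each side.

73 px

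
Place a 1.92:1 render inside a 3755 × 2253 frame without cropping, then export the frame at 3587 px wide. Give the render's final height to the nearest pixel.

1868 px

Fitted into 3755×2253, the render spans the width; its height is 3755 / 1.920 ≈ 1955.73 px.
The frame scales by 3587/3755 = 0.9553; 1955.73 × 0.9553 ≈ 1868.23 px.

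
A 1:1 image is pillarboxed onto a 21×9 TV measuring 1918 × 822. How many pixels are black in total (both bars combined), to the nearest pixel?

Since 1.000 < 2.333, the image is height-limited.
Content width = 822 × 1/1 ≈ 822.0000 px.
Leftover width: 1918 − 822.0000 = 1096.0000 px.
Bar area = 1096.0000 × 822 ≈ 900912 px.

900912 pixels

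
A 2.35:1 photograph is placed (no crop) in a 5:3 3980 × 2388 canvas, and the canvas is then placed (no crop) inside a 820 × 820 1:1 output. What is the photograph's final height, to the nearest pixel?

2.35:1 in 3980×2388: fills the width, so the photograph is 3980.00 × 1693.62.
Second fit — the 5:3 canvas into 820×820 spans the width: 820.00 × 492.00 (×0.2060 from 3980×2388).
Applying the same ×0.2060: 1693.62 → 348.94.

349 px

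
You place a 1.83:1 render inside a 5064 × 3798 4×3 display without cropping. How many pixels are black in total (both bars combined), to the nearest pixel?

Since 1.830 > 1.333, the render is width-limited.
That makes the image 2767.2131 px tall (5064 / 1.830).
3798 − 2767.2131 = 1030.7869 px of bars.
Bar area = 1030.7869 × 5064 ≈ 5219905 px.

5219905 pixels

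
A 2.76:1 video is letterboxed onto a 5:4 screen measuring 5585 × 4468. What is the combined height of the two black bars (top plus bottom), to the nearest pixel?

Since 2.760 > 1.250, the video is width-limited.
That makes the image 2023.55 px tall (5585 / 2.760).
4468 − 2023.55 = 2444.45 px of bars.

2444 px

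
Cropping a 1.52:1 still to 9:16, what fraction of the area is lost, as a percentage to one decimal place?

63.0%

The height stays; only width is cut (since 9:16 is narrower than 1.52:1).
(0.562)/(1.520) ≈ 0.370 of the area survives, leaving 62.99% discarded.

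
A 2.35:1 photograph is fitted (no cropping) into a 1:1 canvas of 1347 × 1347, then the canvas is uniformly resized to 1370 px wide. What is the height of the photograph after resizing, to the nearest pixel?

In the 1347×1347 frame the photograph fills the width: height = 1347 / 2.350 ≈ 573.19 px.
Resizing to 1370 px wide multiplies everything by 1.0171: 573.19 → 582.98 px.

583 px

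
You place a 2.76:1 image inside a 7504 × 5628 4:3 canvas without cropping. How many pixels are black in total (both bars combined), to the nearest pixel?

21830332 pixels

2.76:1 is wider than 4:3, so it spans the full width.
Content height = 7504 / 2.760 ≈ 2718.8406 px.
Black = 5628 − 2718.8406 = 2909.1594 px.
Bar area = 2909.1594 × 7504 ≈ 21830332 px.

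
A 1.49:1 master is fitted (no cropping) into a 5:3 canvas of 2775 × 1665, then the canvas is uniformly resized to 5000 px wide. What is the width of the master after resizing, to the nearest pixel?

At 2775×1665 the master is height-limited, so width = 1665 × 1.490 ≈ 2480.85 px.
Scaling 2775 → 5000 is ×1.8018, so the width becomes 2480.85 × 1.8018 ≈ 4470.00 px.

4470 px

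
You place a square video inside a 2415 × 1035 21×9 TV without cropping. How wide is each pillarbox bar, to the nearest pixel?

square is narrower than 21×9, so it spans the full height.
That makes the image 1035.00 px wide (1035 × 1/1).
2415 − 1035.00 = 1380.00 px of bars (690.00 each).

690 px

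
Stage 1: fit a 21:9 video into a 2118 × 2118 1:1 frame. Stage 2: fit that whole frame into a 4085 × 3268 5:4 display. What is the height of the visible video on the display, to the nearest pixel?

Inside the 2118×2118 canvas the video is width-limited at 2118.00 × 907.71.
Second fit — the 1:1 canvas into 4085×3268 spans the height: 3268.00 × 3268.00 (×1.5430 from 2118×2118).
Applying the same ×1.5430: 907.71 → 1400.57.

1401 px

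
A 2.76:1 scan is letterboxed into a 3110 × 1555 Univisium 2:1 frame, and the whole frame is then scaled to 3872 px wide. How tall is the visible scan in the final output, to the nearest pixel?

1403 px

Fitted into 3110×1555, the scan spans the width; its height is 3110 / 2.760 ≈ 1126.81 px.
The frame scales by 3872/3110 = 1.2450; 1126.81 × 1.2450 ≈ 1402.90 px.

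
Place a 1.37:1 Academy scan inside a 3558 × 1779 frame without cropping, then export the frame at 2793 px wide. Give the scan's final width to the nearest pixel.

1913 px

Fitted into 3558×1779, the scan spans the height; its width is 1779 × 1.370 ≈ 2437.23 px.
The frame scales by 2793/3558 = 0.7850; 2437.23 × 0.7850 ≈ 1913.20 px.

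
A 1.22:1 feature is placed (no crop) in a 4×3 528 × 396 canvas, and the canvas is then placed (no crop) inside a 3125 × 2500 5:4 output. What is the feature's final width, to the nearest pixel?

Inside the 528×396 canvas the feature is height-limited at 483.12 × 396.00.
The 4×3 canvas is width-limited in 3125×2500, giving 3125.00 × 2343.75; scale factor 5.9186.
So the feature's width is 483.12 × 5.9186 ≈ 2859.38.

2859 px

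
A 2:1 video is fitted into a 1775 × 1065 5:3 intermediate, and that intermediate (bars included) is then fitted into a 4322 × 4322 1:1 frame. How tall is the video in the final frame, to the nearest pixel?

2:1 in 1775×1065: fills the width, so the video is 1775.00 × 887.50.
5:3 in 4322×4322: fills the width, so the intermediate becomes 4322.00 × 2593.20 — a scale of ×2.4349.
So the video's height is 887.50 × 2.4349 ≈ 2161.00.

2161 px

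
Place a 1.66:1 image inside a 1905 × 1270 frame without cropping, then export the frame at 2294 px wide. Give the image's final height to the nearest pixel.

1382 px

At 1905×1270 the image is width-limited, so height = 1905 / 1.660 ≈ 1147.59 px.
The frame scales by 2294/1905 = 1.2042; 1147.59 × 1.2042 ≈ 1381.93 px.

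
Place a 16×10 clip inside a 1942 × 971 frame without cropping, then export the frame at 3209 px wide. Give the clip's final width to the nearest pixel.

2567 px

In the 1942×971 frame the clip fills the height: width = 971 × 16/10 ≈ 1553.60 px.
Scaling 1942 → 3209 is ×1.6524, so the width becomes 1553.60 × 1.6524 ≈ 2567.20 px.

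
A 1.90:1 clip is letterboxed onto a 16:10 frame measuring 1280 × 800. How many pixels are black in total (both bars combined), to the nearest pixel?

161684 pixels

1.90:1 is wider than 16:10, so it spans the full width.
The clip is 1280 / 1.900 ≈ 673.6842 px tall.
800 − 673.6842 = 126.3158 px of bars.
Bar area = 126.3158 × 1280 ≈ 161684 px.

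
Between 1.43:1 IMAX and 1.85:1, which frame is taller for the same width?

1.43 and 1.85; 1.85 > 1.43. The smaller width-to-height ratio is the taller frame.

1.43:1 IMAX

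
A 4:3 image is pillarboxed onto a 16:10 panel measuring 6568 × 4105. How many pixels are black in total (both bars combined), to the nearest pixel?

4493607 pixels

4:3 is narrower than 16:10, so it spans the full height.
That makes the image 5473.3333 px wide (4105 × 4/3).
6568 − 5473.3333 = 1094.6667 px of bars.
That's 1094.6667 × 4105 ≈ 4493607 black pixels.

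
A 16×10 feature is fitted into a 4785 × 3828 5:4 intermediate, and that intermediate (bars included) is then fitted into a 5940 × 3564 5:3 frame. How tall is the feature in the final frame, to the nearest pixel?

2784 px

Inside the 4785×3828 canvas the feature is width-limited at 4785.00 × 2990.62.
Second fit — the 5:4 canvas into 5940×3564 spans the height: 4455.00 × 3564.00 (×0.9310 from 4785×3828).
The feature scales with it: height 2990.62 × 0.9310 ≈ 2784.38.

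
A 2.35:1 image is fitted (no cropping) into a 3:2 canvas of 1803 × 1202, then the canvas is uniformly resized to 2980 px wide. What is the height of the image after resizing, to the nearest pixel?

In the 1803×1202 frame the image fills the width: height = 1803 / 2.350 ≈ 767.23 px.
The frame scales by 2980/1803 = 1.6528; 767.23 × 1.6528 ≈ 1268.09 px.

1268 px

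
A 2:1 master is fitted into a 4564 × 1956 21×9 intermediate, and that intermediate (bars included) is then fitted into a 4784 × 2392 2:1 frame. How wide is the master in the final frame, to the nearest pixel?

Inside the 4564×1956 canvas the master is height-limited at 3912.00 × 1956.00.
Second fit — the 21×9 canvas into 4784×2392 spans the width: 4784.00 × 2050.29 (×1.0482 from 4564×1956).
So the master's width is 3912.00 × 1.0482 ≈ 4100.57.

4101 px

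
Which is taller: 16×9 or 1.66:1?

1.66:1

16×9 = 1.778 and 1.66; 1.778 > 1.66. The smaller width-to-height ratio is the taller frame.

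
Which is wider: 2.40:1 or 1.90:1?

2.4 and 1.9; 2.4 > 1.9.

2.40:1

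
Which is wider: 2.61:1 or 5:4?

2.61:1

2.61 and 5:4 = 1.25; 2.61 > 1.25.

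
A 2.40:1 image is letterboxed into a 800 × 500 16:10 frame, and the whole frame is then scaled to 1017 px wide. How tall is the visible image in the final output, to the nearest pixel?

424 px

In the 800×500 frame the image fills the width: height = 800 / 2.400 ≈ 333.33 px.
Scaling 800 → 1017 is ×1.2712, so the height becomes 333.33 × 1.2712 ≈ 423.75 px.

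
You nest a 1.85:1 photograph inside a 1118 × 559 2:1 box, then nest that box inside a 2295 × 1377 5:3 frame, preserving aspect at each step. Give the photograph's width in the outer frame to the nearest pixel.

First fit — 1.85:1 into 1118×559 spans the height: 1034.15 × 559.00.
The 2:1 canvas is width-limited in 2295×1377, giving 2295.00 × 1147.50; scale factor 2.0528.
Applying the same ×2.0528: 1034.15 → 2122.88.

2123 px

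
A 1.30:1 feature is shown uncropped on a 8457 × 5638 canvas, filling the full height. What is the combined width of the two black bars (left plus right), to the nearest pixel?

The feature is 5638 × 1.300 ≈ 7329.40 px wide.
Leftover width: 8457 − 7329.40 = 1127.60 px.

1128 px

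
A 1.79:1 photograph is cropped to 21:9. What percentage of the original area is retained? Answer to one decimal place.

76.7%

21:9 is wider than 1.79:1, so the crop keeps the full width and trims the height.
Fraction kept = (1.790)/(2.333) ≈ 76.71%.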